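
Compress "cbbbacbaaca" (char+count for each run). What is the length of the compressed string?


Input: cbbbacbaaca
Runs:
  'c' x 1 => "c1"
  'b' x 3 => "b3"
  'a' x 1 => "a1"
  'c' x 1 => "c1"
  'b' x 1 => "b1"
  'a' x 2 => "a2"
  'c' x 1 => "c1"
  'a' x 1 => "a1"
Compressed: "c1b3a1c1b1a2c1a1"
Compressed length: 16

16


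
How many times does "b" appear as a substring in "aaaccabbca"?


Searching for "b" in "aaaccabbca"
Scanning each position:
  Position 0: "a" => no
  Position 1: "a" => no
  Position 2: "a" => no
  Position 3: "c" => no
  Position 4: "c" => no
  Position 5: "a" => no
  Position 6: "b" => MATCH
  Position 7: "b" => MATCH
  Position 8: "c" => no
  Position 9: "a" => no
Total occurrences: 2

2


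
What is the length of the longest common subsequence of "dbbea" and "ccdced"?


LCS of "dbbea" and "ccdced"
DP table:
           c    c    d    c    e    d
      0    0    0    0    0    0    0
  d   0    0    0    1    1    1    1
  b   0    0    0    1    1    1    1
  b   0    0    0    1    1    1    1
  e   0    0    0    1    1    2    2
  a   0    0    0    1    1    2    2
LCS length = dp[5][6] = 2

2


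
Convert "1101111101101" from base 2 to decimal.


Input: "1101111101101" in base 2
Positional expansion:
  Digit '1' (value 1) x 2^12 = 4096
  Digit '1' (value 1) x 2^11 = 2048
  Digit '0' (value 0) x 2^10 = 0
  Digit '1' (value 1) x 2^9 = 512
  Digit '1' (value 1) x 2^8 = 256
  Digit '1' (value 1) x 2^7 = 128
  Digit '1' (value 1) x 2^6 = 64
  Digit '1' (value 1) x 2^5 = 32
  Digit '0' (value 0) x 2^4 = 0
  Digit '1' (value 1) x 2^3 = 8
  Digit '1' (value 1) x 2^2 = 4
  Digit '0' (value 0) x 2^1 = 0
  Digit '1' (value 1) x 2^0 = 1
Sum = 7149

7149


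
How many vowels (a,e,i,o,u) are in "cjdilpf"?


Input: cjdilpf
Checking each character:
  'c' at position 0: consonant
  'j' at position 1: consonant
  'd' at position 2: consonant
  'i' at position 3: vowel (running total: 1)
  'l' at position 4: consonant
  'p' at position 5: consonant
  'f' at position 6: consonant
Total vowels: 1

1


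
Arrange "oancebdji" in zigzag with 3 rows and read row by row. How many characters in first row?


Zigzag "oancebdji" into 3 rows:
Placing characters:
  'o' => row 0
  'a' => row 1
  'n' => row 2
  'c' => row 1
  'e' => row 0
  'b' => row 1
  'd' => row 2
  'j' => row 1
  'i' => row 0
Rows:
  Row 0: "oei"
  Row 1: "acbj"
  Row 2: "nd"
First row length: 3

3


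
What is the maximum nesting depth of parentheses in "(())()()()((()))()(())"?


Input: "(())()()()((()))()(())"
Tracking depth:
  Position 0 '(': depth becomes 1
  Position 1 '(': depth becomes 2
  Position 2 ')': depth becomes 1
  Position 3 ')': depth becomes 0
  Position 4 '(': depth becomes 1
  Position 5 ')': depth becomes 0
  Position 6 '(': depth becomes 1
  Position 7 ')': depth becomes 0
  Position 8 '(': depth becomes 1
  Position 9 ')': depth becomes 0
  Position 10 '(': depth becomes 1
  Position 11 '(': depth becomes 2
  Position 12 '(': depth becomes 3
  Position 13 ')': depth becomes 2
  Position 14 ')': depth becomes 1
  Position 15 ')': depth becomes 0
  Position 16 '(': depth becomes 1
  Position 17 ')': depth becomes 0
  Position 18 '(': depth becomes 1
  Position 19 '(': depth becomes 2
  Position 20 ')': depth becomes 1
  Position 21 ')': depth becomes 0
Maximum depth reached: 3

3


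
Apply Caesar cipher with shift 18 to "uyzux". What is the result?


Caesar cipher: shift "uyzux" by 18
  'u' (pos 20) + 18 = pos 12 = 'm'
  'y' (pos 24) + 18 = pos 16 = 'q'
  'z' (pos 25) + 18 = pos 17 = 'r'
  'u' (pos 20) + 18 = pos 12 = 'm'
  'x' (pos 23) + 18 = pos 15 = 'p'
Result: mqrmp

mqrmp


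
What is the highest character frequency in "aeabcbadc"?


Input: aeabcbadc
Character counts:
  'a': 3
  'b': 2
  'c': 2
  'd': 1
  'e': 1
Maximum frequency: 3

3


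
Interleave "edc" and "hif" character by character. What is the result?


Interleaving "edc" and "hif":
  Position 0: 'e' from first, 'h' from second => "eh"
  Position 1: 'd' from first, 'i' from second => "di"
  Position 2: 'c' from first, 'f' from second => "cf"
Result: ehdicf

ehdicf


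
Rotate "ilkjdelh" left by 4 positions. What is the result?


Input: "ilkjdelh", rotate left by 4
First 4 characters: "ilkj"
Remaining characters: "delh"
Concatenate remaining + first: "delh" + "ilkj" = "delhilkj"

delhilkj


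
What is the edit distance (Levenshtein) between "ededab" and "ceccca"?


Computing edit distance: "ededab" -> "ceccca"
DP table:
           c    e    c    c    c    a
      0    1    2    3    4    5    6
  e   1    1    1    2    3    4    5
  d   2    2    2    2    3    4    5
  e   3    3    2    3    3    4    5
  d   4    4    3    3    4    4    5
  a   5    5    4    4    4    5    4
  b   6    6    5    5    5    5    5
Edit distance = dp[6][6] = 5

5


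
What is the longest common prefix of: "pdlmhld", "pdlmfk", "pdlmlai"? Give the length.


Words: pdlmhld, pdlmfk, pdlmlai
  Position 0: all 'p' => match
  Position 1: all 'd' => match
  Position 2: all 'l' => match
  Position 3: all 'm' => match
  Position 4: ('h', 'f', 'l') => mismatch, stop
LCP = "pdlm" (length 4)

4


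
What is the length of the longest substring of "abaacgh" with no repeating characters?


Input: "abaacgh"
Sliding window (track last position of each char):
  Position 0 ('a'): window [0,0] length 1 -- new best
  Position 1 ('b'): window [0,1] length 2 -- new best
  Position 2 ('a'): repeat (last at 0), move window start to 1
  Position 2 ('a'): window [1,2] length 2
  Position 3 ('a'): repeat (last at 2), move window start to 3
  Position 3 ('a'): window [3,3] length 1
  Position 4 ('c'): window [3,4] length 2
  Position 5 ('g'): window [3,5] length 3 -- new best
  Position 6 ('h'): window [3,6] length 4 -- new best
Longest substring with no repeats: "acgh" with length 4

4


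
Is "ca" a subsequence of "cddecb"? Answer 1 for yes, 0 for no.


Check if "ca" is a subsequence of "cddecb"
Greedy scan:
  Position 0 ('c'): matches sub[0] = 'c'
  Position 1 ('d'): no match needed
  Position 2 ('d'): no match needed
  Position 3 ('e'): no match needed
  Position 4 ('c'): no match needed
  Position 5 ('b'): no match needed
Only matched 1/2 characters => not a subsequence

0


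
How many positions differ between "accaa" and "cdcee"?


Comparing "accaa" and "cdcee" position by position:
  Position 0: 'a' vs 'c' => DIFFER
  Position 1: 'c' vs 'd' => DIFFER
  Position 2: 'c' vs 'c' => same
  Position 3: 'a' vs 'e' => DIFFER
  Position 4: 'a' vs 'e' => DIFFER
Positions that differ: 4

4


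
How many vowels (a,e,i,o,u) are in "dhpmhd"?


Input: dhpmhd
Checking each character:
  'd' at position 0: consonant
  'h' at position 1: consonant
  'p' at position 2: consonant
  'm' at position 3: consonant
  'h' at position 4: consonant
  'd' at position 5: consonant
Total vowels: 0

0


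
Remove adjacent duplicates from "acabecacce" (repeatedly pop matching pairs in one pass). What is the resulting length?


Input: acabecacce
Stack-based adjacent duplicate removal:
  Read 'a': push. Stack: a
  Read 'c': push. Stack: ac
  Read 'a': push. Stack: aca
  Read 'b': push. Stack: acab
  Read 'e': push. Stack: acabe
  Read 'c': push. Stack: acabec
  Read 'a': push. Stack: acabeca
  Read 'c': push. Stack: acabecac
  Read 'c': matches stack top 'c' => pop. Stack: acabeca
  Read 'e': push. Stack: acabecae
Final stack: "acabecae" (length 8)

8


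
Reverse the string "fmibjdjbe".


Input: fmibjdjbe
Reading characters right to left:
  Position 8: 'e'
  Position 7: 'b'
  Position 6: 'j'
  Position 5: 'd'
  Position 4: 'j'
  Position 3: 'b'
  Position 2: 'i'
  Position 1: 'm'
  Position 0: 'f'
Reversed: ebjdjbimf

ebjdjbimf


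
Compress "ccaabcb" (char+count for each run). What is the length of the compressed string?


Input: ccaabcb
Runs:
  'c' x 2 => "c2"
  'a' x 2 => "a2"
  'b' x 1 => "b1"
  'c' x 1 => "c1"
  'b' x 1 => "b1"
Compressed: "c2a2b1c1b1"
Compressed length: 10

10


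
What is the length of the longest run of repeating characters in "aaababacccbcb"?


Input: "aaababacccbcb"
Scanning for longest run:
  Position 1 ('a'): continues run of 'a', length=2
  Position 2 ('a'): continues run of 'a', length=3
  Position 3 ('b'): new char, reset run to 1
  Position 4 ('a'): new char, reset run to 1
  Position 5 ('b'): new char, reset run to 1
  Position 6 ('a'): new char, reset run to 1
  Position 7 ('c'): new char, reset run to 1
  Position 8 ('c'): continues run of 'c', length=2
  Position 9 ('c'): continues run of 'c', length=3
  Position 10 ('b'): new char, reset run to 1
  Position 11 ('c'): new char, reset run to 1
  Position 12 ('b'): new char, reset run to 1
Longest run: 'a' with length 3

3


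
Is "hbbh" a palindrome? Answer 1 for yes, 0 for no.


Input: hbbh
Reversed: hbbh
  Compare pos 0 ('h') with pos 3 ('h'): match
  Compare pos 1 ('b') with pos 2 ('b'): match
Result: palindrome

1


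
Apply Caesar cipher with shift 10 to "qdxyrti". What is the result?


Caesar cipher: shift "qdxyrti" by 10
  'q' (pos 16) + 10 = pos 0 = 'a'
  'd' (pos 3) + 10 = pos 13 = 'n'
  'x' (pos 23) + 10 = pos 7 = 'h'
  'y' (pos 24) + 10 = pos 8 = 'i'
  'r' (pos 17) + 10 = pos 1 = 'b'
  't' (pos 19) + 10 = pos 3 = 'd'
  'i' (pos 8) + 10 = pos 18 = 's'
Result: anhibds

anhibds


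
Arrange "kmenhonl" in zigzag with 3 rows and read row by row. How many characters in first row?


Zigzag "kmenhonl" into 3 rows:
Placing characters:
  'k' => row 0
  'm' => row 1
  'e' => row 2
  'n' => row 1
  'h' => row 0
  'o' => row 1
  'n' => row 2
  'l' => row 1
Rows:
  Row 0: "kh"
  Row 1: "mnol"
  Row 2: "en"
First row length: 2

2


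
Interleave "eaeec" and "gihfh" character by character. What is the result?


Interleaving "eaeec" and "gihfh":
  Position 0: 'e' from first, 'g' from second => "eg"
  Position 1: 'a' from first, 'i' from second => "ai"
  Position 2: 'e' from first, 'h' from second => "eh"
  Position 3: 'e' from first, 'f' from second => "ef"
  Position 4: 'c' from first, 'h' from second => "ch"
Result: egaiehefch

egaiehefch


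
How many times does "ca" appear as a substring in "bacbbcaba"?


Searching for "ca" in "bacbbcaba"
Scanning each position:
  Position 0: "ba" => no
  Position 1: "ac" => no
  Position 2: "cb" => no
  Position 3: "bb" => no
  Position 4: "bc" => no
  Position 5: "ca" => MATCH
  Position 6: "ab" => no
  Position 7: "ba" => no
Total occurrences: 1

1


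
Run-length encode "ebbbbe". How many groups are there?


Input: ebbbbe
Scanning for consecutive runs:
  Group 1: 'e' x 1 (positions 0-0)
  Group 2: 'b' x 4 (positions 1-4)
  Group 3: 'e' x 1 (positions 5-5)
Total groups: 3

3


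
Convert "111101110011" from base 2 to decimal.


Input: "111101110011" in base 2
Positional expansion:
  Digit '1' (value 1) x 2^11 = 2048
  Digit '1' (value 1) x 2^10 = 1024
  Digit '1' (value 1) x 2^9 = 512
  Digit '1' (value 1) x 2^8 = 256
  Digit '0' (value 0) x 2^7 = 0
  Digit '1' (value 1) x 2^6 = 64
  Digit '1' (value 1) x 2^5 = 32
  Digit '1' (value 1) x 2^4 = 16
  Digit '0' (value 0) x 2^3 = 0
  Digit '0' (value 0) x 2^2 = 0
  Digit '1' (value 1) x 2^1 = 2
  Digit '1' (value 1) x 2^0 = 1
Sum = 3955

3955


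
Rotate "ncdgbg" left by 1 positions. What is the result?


Input: "ncdgbg", rotate left by 1
First 1 characters: "n"
Remaining characters: "cdgbg"
Concatenate remaining + first: "cdgbg" + "n" = "cdgbgn"

cdgbgn


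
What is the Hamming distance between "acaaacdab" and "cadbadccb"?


Comparing "acaaacdab" and "cadbadccb" position by position:
  Position 0: 'a' vs 'c' => differ
  Position 1: 'c' vs 'a' => differ
  Position 2: 'a' vs 'd' => differ
  Position 3: 'a' vs 'b' => differ
  Position 4: 'a' vs 'a' => same
  Position 5: 'c' vs 'd' => differ
  Position 6: 'd' vs 'c' => differ
  Position 7: 'a' vs 'c' => differ
  Position 8: 'b' vs 'b' => same
Total differences (Hamming distance): 7

7


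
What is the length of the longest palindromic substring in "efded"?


Input: "efded"
Checking substrings for palindromes:
  [2:5] "ded" (len 3) => palindrome
Longest palindromic substring: "ded" with length 3

3


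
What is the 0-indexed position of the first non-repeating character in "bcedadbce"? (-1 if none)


Input: bcedadbce
Character frequencies:
  'a': 1
  'b': 2
  'c': 2
  'd': 2
  'e': 2
Scanning left to right for freq == 1:
  Position 0 ('b'): freq=2, skip
  Position 1 ('c'): freq=2, skip
  Position 2 ('e'): freq=2, skip
  Position 3 ('d'): freq=2, skip
  Position 4 ('a'): unique! => answer = 4

4


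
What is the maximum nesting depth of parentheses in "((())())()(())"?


Input: "((())())()(())"
Tracking depth:
  Position 0 '(': depth becomes 1
  Position 1 '(': depth becomes 2
  Position 2 '(': depth becomes 3
  Position 3 ')': depth becomes 2
  Position 4 ')': depth becomes 1
  Position 5 '(': depth becomes 2
  Position 6 ')': depth becomes 1
  Position 7 ')': depth becomes 0
  Position 8 '(': depth becomes 1
  Position 9 ')': depth becomes 0
  Position 10 '(': depth becomes 1
  Position 11 '(': depth becomes 2
  Position 12 ')': depth becomes 1
  Position 13 ')': depth becomes 0
Maximum depth reached: 3

3


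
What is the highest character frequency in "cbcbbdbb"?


Input: cbcbbdbb
Character counts:
  'b': 5
  'c': 2
  'd': 1
Maximum frequency: 5

5


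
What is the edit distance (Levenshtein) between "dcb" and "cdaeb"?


Computing edit distance: "dcb" -> "cdaeb"
DP table:
           c    d    a    e    b
      0    1    2    3    4    5
  d   1    1    1    2    3    4
  c   2    1    2    2    3    4
  b   3    2    2    3    3    3
Edit distance = dp[3][5] = 3

3


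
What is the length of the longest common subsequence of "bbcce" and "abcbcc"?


LCS of "bbcce" and "abcbcc"
DP table:
           a    b    c    b    c    c
      0    0    0    0    0    0    0
  b   0    0    1    1    1    1    1
  b   0    0    1    1    2    2    2
  c   0    0    1    2    2    3    3
  c   0    0    1    2    2    3    4
  e   0    0    1    2    2    3    4
LCS length = dp[5][6] = 4

4


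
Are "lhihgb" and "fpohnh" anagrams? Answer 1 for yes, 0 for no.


Strings: "lhihgb", "fpohnh"
Sorted first:  bghhil
Sorted second: fhhnop
Differ at position 0: 'b' vs 'f' => not anagrams

0


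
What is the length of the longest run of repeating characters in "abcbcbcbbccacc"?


Input: "abcbcbcbbccacc"
Scanning for longest run:
  Position 1 ('b'): new char, reset run to 1
  Position 2 ('c'): new char, reset run to 1
  Position 3 ('b'): new char, reset run to 1
  Position 4 ('c'): new char, reset run to 1
  Position 5 ('b'): new char, reset run to 1
  Position 6 ('c'): new char, reset run to 1
  Position 7 ('b'): new char, reset run to 1
  Position 8 ('b'): continues run of 'b', length=2
  Position 9 ('c'): new char, reset run to 1
  Position 10 ('c'): continues run of 'c', length=2
  Position 11 ('a'): new char, reset run to 1
  Position 12 ('c'): new char, reset run to 1
  Position 13 ('c'): continues run of 'c', length=2
Longest run: 'b' with length 2

2


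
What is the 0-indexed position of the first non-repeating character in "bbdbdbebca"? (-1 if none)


Input: bbdbdbebca
Character frequencies:
  'a': 1
  'b': 5
  'c': 1
  'd': 2
  'e': 1
Scanning left to right for freq == 1:
  Position 0 ('b'): freq=5, skip
  Position 1 ('b'): freq=5, skip
  Position 2 ('d'): freq=2, skip
  Position 3 ('b'): freq=5, skip
  Position 4 ('d'): freq=2, skip
  Position 5 ('b'): freq=5, skip
  Position 6 ('e'): unique! => answer = 6

6


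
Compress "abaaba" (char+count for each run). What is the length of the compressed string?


Input: abaaba
Runs:
  'a' x 1 => "a1"
  'b' x 1 => "b1"
  'a' x 2 => "a2"
  'b' x 1 => "b1"
  'a' x 1 => "a1"
Compressed: "a1b1a2b1a1"
Compressed length: 10

10


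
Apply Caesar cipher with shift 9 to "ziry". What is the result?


Caesar cipher: shift "ziry" by 9
  'z' (pos 25) + 9 = pos 8 = 'i'
  'i' (pos 8) + 9 = pos 17 = 'r'
  'r' (pos 17) + 9 = pos 0 = 'a'
  'y' (pos 24) + 9 = pos 7 = 'h'
Result: irah

irah


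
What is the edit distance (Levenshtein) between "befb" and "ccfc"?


Computing edit distance: "befb" -> "ccfc"
DP table:
           c    c    f    c
      0    1    2    3    4
  b   1    1    2    3    4
  e   2    2    2    3    4
  f   3    3    3    2    3
  b   4    4    4    3    3
Edit distance = dp[4][4] = 3

3


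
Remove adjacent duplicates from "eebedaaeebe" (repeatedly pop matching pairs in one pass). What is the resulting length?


Input: eebedaaeebe
Stack-based adjacent duplicate removal:
  Read 'e': push. Stack: e
  Read 'e': matches stack top 'e' => pop. Stack: (empty)
  Read 'b': push. Stack: b
  Read 'e': push. Stack: be
  Read 'd': push. Stack: bed
  Read 'a': push. Stack: beda
  Read 'a': matches stack top 'a' => pop. Stack: bed
  Read 'e': push. Stack: bede
  Read 'e': matches stack top 'e' => pop. Stack: bed
  Read 'b': push. Stack: bedb
  Read 'e': push. Stack: bedbe
Final stack: "bedbe" (length 5)

5


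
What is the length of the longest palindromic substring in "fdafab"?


Input: "fdafab"
Checking substrings for palindromes:
  [2:5] "afa" (len 3) => palindrome
Longest palindromic substring: "afa" with length 3

3


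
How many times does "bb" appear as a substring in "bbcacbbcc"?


Searching for "bb" in "bbcacbbcc"
Scanning each position:
  Position 0: "bb" => MATCH
  Position 1: "bc" => no
  Position 2: "ca" => no
  Position 3: "ac" => no
  Position 4: "cb" => no
  Position 5: "bb" => MATCH
  Position 6: "bc" => no
  Position 7: "cc" => no
Total occurrences: 2

2


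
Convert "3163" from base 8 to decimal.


Input: "3163" in base 8
Positional expansion:
  Digit '3' (value 3) x 8^3 = 1536
  Digit '1' (value 1) x 8^2 = 64
  Digit '6' (value 6) x 8^1 = 48
  Digit '3' (value 3) x 8^0 = 3
Sum = 1651

1651


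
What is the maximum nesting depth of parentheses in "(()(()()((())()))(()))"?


Input: "(()(()()((())()))(()))"
Tracking depth:
  Position 0 '(': depth becomes 1
  Position 1 '(': depth becomes 2
  Position 2 ')': depth becomes 1
  Position 3 '(': depth becomes 2
  Position 4 '(': depth becomes 3
  Position 5 ')': depth becomes 2
  Position 6 '(': depth becomes 3
  Position 7 ')': depth becomes 2
  Position 8 '(': depth becomes 3
  Position 9 '(': depth becomes 4
  Position 10 '(': depth becomes 5
  Position 11 ')': depth becomes 4
  Position 12 ')': depth becomes 3
  Position 13 '(': depth becomes 4
  Position 14 ')': depth becomes 3
  Position 15 ')': depth becomes 2
  Position 16 ')': depth becomes 1
  Position 17 '(': depth becomes 2
  Position 18 '(': depth becomes 3
  Position 19 ')': depth becomes 2
  Position 20 ')': depth becomes 1
  Position 21 ')': depth becomes 0
Maximum depth reached: 5

5


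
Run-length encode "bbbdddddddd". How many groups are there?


Input: bbbdddddddd
Scanning for consecutive runs:
  Group 1: 'b' x 3 (positions 0-2)
  Group 2: 'd' x 8 (positions 3-10)
Total groups: 2

2


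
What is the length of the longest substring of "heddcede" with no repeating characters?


Input: "heddcede"
Sliding window (track last position of each char):
  Position 0 ('h'): window [0,0] length 1 -- new best
  Position 1 ('e'): window [0,1] length 2 -- new best
  Position 2 ('d'): window [0,2] length 3 -- new best
  Position 3 ('d'): repeat (last at 2), move window start to 3
  Position 3 ('d'): window [3,3] length 1
  Position 4 ('c'): window [3,4] length 2
  Position 5 ('e'): window [3,5] length 3
  Position 6 ('d'): repeat (last at 3), move window start to 4
  Position 6 ('d'): window [4,6] length 3
  Position 7 ('e'): repeat (last at 5), move window start to 6
  Position 7 ('e'): window [6,7] length 2
Longest substring with no repeats: "hed" with length 3

3


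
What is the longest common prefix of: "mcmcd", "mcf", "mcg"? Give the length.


Words: mcmcd, mcf, mcg
  Position 0: all 'm' => match
  Position 1: all 'c' => match
  Position 2: ('m', 'f', 'g') => mismatch, stop
LCP = "mc" (length 2)

2


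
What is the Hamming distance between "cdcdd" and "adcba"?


Comparing "cdcdd" and "adcba" position by position:
  Position 0: 'c' vs 'a' => differ
  Position 1: 'd' vs 'd' => same
  Position 2: 'c' vs 'c' => same
  Position 3: 'd' vs 'b' => differ
  Position 4: 'd' vs 'a' => differ
Total differences (Hamming distance): 3

3


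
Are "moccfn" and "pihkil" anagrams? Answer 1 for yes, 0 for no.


Strings: "moccfn", "pihkil"
Sorted first:  ccfmno
Sorted second: hiiklp
Differ at position 0: 'c' vs 'h' => not anagrams

0


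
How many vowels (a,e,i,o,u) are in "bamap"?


Input: bamap
Checking each character:
  'b' at position 0: consonant
  'a' at position 1: vowel (running total: 1)
  'm' at position 2: consonant
  'a' at position 3: vowel (running total: 2)
  'p' at position 4: consonant
Total vowels: 2

2


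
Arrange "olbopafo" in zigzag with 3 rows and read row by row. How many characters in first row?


Zigzag "olbopafo" into 3 rows:
Placing characters:
  'o' => row 0
  'l' => row 1
  'b' => row 2
  'o' => row 1
  'p' => row 0
  'a' => row 1
  'f' => row 2
  'o' => row 1
Rows:
  Row 0: "op"
  Row 1: "loao"
  Row 2: "bf"
First row length: 2

2


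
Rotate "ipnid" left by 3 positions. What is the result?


Input: "ipnid", rotate left by 3
First 3 characters: "ipn"
Remaining characters: "id"
Concatenate remaining + first: "id" + "ipn" = "idipn"

idipn


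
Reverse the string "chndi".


Input: chndi
Reading characters right to left:
  Position 4: 'i'
  Position 3: 'd'
  Position 2: 'n'
  Position 1: 'h'
  Position 0: 'c'
Reversed: idnhc

idnhc


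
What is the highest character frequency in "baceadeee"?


Input: baceadeee
Character counts:
  'a': 2
  'b': 1
  'c': 1
  'd': 1
  'e': 4
Maximum frequency: 4

4


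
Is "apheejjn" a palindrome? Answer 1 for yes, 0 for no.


Input: apheejjn
Reversed: njjeehpa
  Compare pos 0 ('a') with pos 7 ('n'): MISMATCH
  Compare pos 1 ('p') with pos 6 ('j'): MISMATCH
  Compare pos 2 ('h') with pos 5 ('j'): MISMATCH
  Compare pos 3 ('e') with pos 4 ('e'): match
Result: not a palindrome

0


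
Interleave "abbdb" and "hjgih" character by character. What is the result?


Interleaving "abbdb" and "hjgih":
  Position 0: 'a' from first, 'h' from second => "ah"
  Position 1: 'b' from first, 'j' from second => "bj"
  Position 2: 'b' from first, 'g' from second => "bg"
  Position 3: 'd' from first, 'i' from second => "di"
  Position 4: 'b' from first, 'h' from second => "bh"
Result: ahbjbgdibh

ahbjbgdibh


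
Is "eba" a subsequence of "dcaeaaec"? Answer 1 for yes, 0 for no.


Check if "eba" is a subsequence of "dcaeaaec"
Greedy scan:
  Position 0 ('d'): no match needed
  Position 1 ('c'): no match needed
  Position 2 ('a'): no match needed
  Position 3 ('e'): matches sub[0] = 'e'
  Position 4 ('a'): no match needed
  Position 5 ('a'): no match needed
  Position 6 ('e'): no match needed
  Position 7 ('c'): no match needed
Only matched 1/3 characters => not a subsequence

0


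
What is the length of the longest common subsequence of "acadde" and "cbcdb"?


LCS of "acadde" and "cbcdb"
DP table:
           c    b    c    d    b
      0    0    0    0    0    0
  a   0    0    0    0    0    0
  c   0    1    1    1    1    1
  a   0    1    1    1    1    1
  d   0    1    1    1    2    2
  d   0    1    1    1    2    2
  e   0    1    1    1    2    2
LCS length = dp[6][5] = 2

2


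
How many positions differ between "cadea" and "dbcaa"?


Comparing "cadea" and "dbcaa" position by position:
  Position 0: 'c' vs 'd' => DIFFER
  Position 1: 'a' vs 'b' => DIFFER
  Position 2: 'd' vs 'c' => DIFFER
  Position 3: 'e' vs 'a' => DIFFER
  Position 4: 'a' vs 'a' => same
Positions that differ: 4

4


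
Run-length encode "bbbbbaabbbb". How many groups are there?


Input: bbbbbaabbbb
Scanning for consecutive runs:
  Group 1: 'b' x 5 (positions 0-4)
  Group 2: 'a' x 2 (positions 5-6)
  Group 3: 'b' x 4 (positions 7-10)
Total groups: 3

3


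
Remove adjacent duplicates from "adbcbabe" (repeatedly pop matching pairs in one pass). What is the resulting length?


Input: adbcbabe
Stack-based adjacent duplicate removal:
  Read 'a': push. Stack: a
  Read 'd': push. Stack: ad
  Read 'b': push. Stack: adb
  Read 'c': push. Stack: adbc
  Read 'b': push. Stack: adbcb
  Read 'a': push. Stack: adbcba
  Read 'b': push. Stack: adbcbab
  Read 'e': push. Stack: adbcbabe
Final stack: "adbcbabe" (length 8)

8


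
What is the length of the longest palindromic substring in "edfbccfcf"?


Input: "edfbccfcf"
Checking substrings for palindromes:
  [5:8] "cfc" (len 3) => palindrome
  [6:9] "fcf" (len 3) => palindrome
  [4:6] "cc" (len 2) => palindrome
Longest palindromic substring: "cfc" with length 3

3


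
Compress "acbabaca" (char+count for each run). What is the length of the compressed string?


Input: acbabaca
Runs:
  'a' x 1 => "a1"
  'c' x 1 => "c1"
  'b' x 1 => "b1"
  'a' x 1 => "a1"
  'b' x 1 => "b1"
  'a' x 1 => "a1"
  'c' x 1 => "c1"
  'a' x 1 => "a1"
Compressed: "a1c1b1a1b1a1c1a1"
Compressed length: 16

16


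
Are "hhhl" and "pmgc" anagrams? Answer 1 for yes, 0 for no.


Strings: "hhhl", "pmgc"
Sorted first:  hhhl
Sorted second: cgmp
Differ at position 0: 'h' vs 'c' => not anagrams

0


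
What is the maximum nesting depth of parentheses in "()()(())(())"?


Input: "()()(())(())"
Tracking depth:
  Position 0 '(': depth becomes 1
  Position 1 ')': depth becomes 0
  Position 2 '(': depth becomes 1
  Position 3 ')': depth becomes 0
  Position 4 '(': depth becomes 1
  Position 5 '(': depth becomes 2
  Position 6 ')': depth becomes 1
  Position 7 ')': depth becomes 0
  Position 8 '(': depth becomes 1
  Position 9 '(': depth becomes 2
  Position 10 ')': depth becomes 1
  Position 11 ')': depth becomes 0
Maximum depth reached: 2

2


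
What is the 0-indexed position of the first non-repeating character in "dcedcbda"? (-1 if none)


Input: dcedcbda
Character frequencies:
  'a': 1
  'b': 1
  'c': 2
  'd': 3
  'e': 1
Scanning left to right for freq == 1:
  Position 0 ('d'): freq=3, skip
  Position 1 ('c'): freq=2, skip
  Position 2 ('e'): unique! => answer = 2

2


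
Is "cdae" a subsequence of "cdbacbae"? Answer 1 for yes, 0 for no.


Check if "cdae" is a subsequence of "cdbacbae"
Greedy scan:
  Position 0 ('c'): matches sub[0] = 'c'
  Position 1 ('d'): matches sub[1] = 'd'
  Position 2 ('b'): no match needed
  Position 3 ('a'): matches sub[2] = 'a'
  Position 4 ('c'): no match needed
  Position 5 ('b'): no match needed
  Position 6 ('a'): no match needed
  Position 7 ('e'): matches sub[3] = 'e'
All 4 characters matched => is a subsequence

1


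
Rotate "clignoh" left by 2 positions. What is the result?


Input: "clignoh", rotate left by 2
First 2 characters: "cl"
Remaining characters: "ignoh"
Concatenate remaining + first: "ignoh" + "cl" = "ignohcl"

ignohcl


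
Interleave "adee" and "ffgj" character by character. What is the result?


Interleaving "adee" and "ffgj":
  Position 0: 'a' from first, 'f' from second => "af"
  Position 1: 'd' from first, 'f' from second => "df"
  Position 2: 'e' from first, 'g' from second => "eg"
  Position 3: 'e' from first, 'j' from second => "ej"
Result: afdfegej

afdfegej


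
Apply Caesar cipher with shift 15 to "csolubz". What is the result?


Caesar cipher: shift "csolubz" by 15
  'c' (pos 2) + 15 = pos 17 = 'r'
  's' (pos 18) + 15 = pos 7 = 'h'
  'o' (pos 14) + 15 = pos 3 = 'd'
  'l' (pos 11) + 15 = pos 0 = 'a'
  'u' (pos 20) + 15 = pos 9 = 'j'
  'b' (pos 1) + 15 = pos 16 = 'q'
  'z' (pos 25) + 15 = pos 14 = 'o'
Result: rhdajqo

rhdajqo


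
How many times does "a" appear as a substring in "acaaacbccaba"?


Searching for "a" in "acaaacbccaba"
Scanning each position:
  Position 0: "a" => MATCH
  Position 1: "c" => no
  Position 2: "a" => MATCH
  Position 3: "a" => MATCH
  Position 4: "a" => MATCH
  Position 5: "c" => no
  Position 6: "b" => no
  Position 7: "c" => no
  Position 8: "c" => no
  Position 9: "a" => MATCH
  Position 10: "b" => no
  Position 11: "a" => MATCH
Total occurrences: 6

6


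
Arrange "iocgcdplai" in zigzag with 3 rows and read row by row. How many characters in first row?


Zigzag "iocgcdplai" into 3 rows:
Placing characters:
  'i' => row 0
  'o' => row 1
  'c' => row 2
  'g' => row 1
  'c' => row 0
  'd' => row 1
  'p' => row 2
  'l' => row 1
  'a' => row 0
  'i' => row 1
Rows:
  Row 0: "ica"
  Row 1: "ogdli"
  Row 2: "cp"
First row length: 3

3


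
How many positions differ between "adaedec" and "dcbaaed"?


Comparing "adaedec" and "dcbaaed" position by position:
  Position 0: 'a' vs 'd' => DIFFER
  Position 1: 'd' vs 'c' => DIFFER
  Position 2: 'a' vs 'b' => DIFFER
  Position 3: 'e' vs 'a' => DIFFER
  Position 4: 'd' vs 'a' => DIFFER
  Position 5: 'e' vs 'e' => same
  Position 6: 'c' vs 'd' => DIFFER
Positions that differ: 6

6


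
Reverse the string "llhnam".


Input: llhnam
Reading characters right to left:
  Position 5: 'm'
  Position 4: 'a'
  Position 3: 'n'
  Position 2: 'h'
  Position 1: 'l'
  Position 0: 'l'
Reversed: manhll

manhll


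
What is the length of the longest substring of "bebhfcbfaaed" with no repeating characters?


Input: "bebhfcbfaaed"
Sliding window (track last position of each char):
  Position 0 ('b'): window [0,0] length 1 -- new best
  Position 1 ('e'): window [0,1] length 2 -- new best
  Position 2 ('b'): repeat (last at 0), move window start to 1
  Position 2 ('b'): window [1,2] length 2
  Position 3 ('h'): window [1,3] length 3 -- new best
  Position 4 ('f'): window [1,4] length 4 -- new best
  Position 5 ('c'): window [1,5] length 5 -- new best
  Position 6 ('b'): repeat (last at 2), move window start to 3
  Position 6 ('b'): window [3,6] length 4
  Position 7 ('f'): repeat (last at 4), move window start to 5
  Position 7 ('f'): window [5,7] length 3
  Position 8 ('a'): window [5,8] length 4
  Position 9 ('a'): repeat (last at 8), move window start to 9
  Position 9 ('a'): window [9,9] length 1
  Position 10 ('e'): window [9,10] length 2
  Position 11 ('d'): window [9,11] length 3
Longest substring with no repeats: "ebhfc" with length 5

5


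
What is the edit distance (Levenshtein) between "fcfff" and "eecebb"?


Computing edit distance: "fcfff" -> "eecebb"
DP table:
           e    e    c    e    b    b
      0    1    2    3    4    5    6
  f   1    1    2    3    4    5    6
  c   2    2    2    2    3    4    5
  f   3    3    3    3    3    4    5
  f   4    4    4    4    4    4    5
  f   5    5    5    5    5    5    5
Edit distance = dp[5][6] = 5

5


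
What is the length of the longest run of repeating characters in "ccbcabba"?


Input: "ccbcabba"
Scanning for longest run:
  Position 1 ('c'): continues run of 'c', length=2
  Position 2 ('b'): new char, reset run to 1
  Position 3 ('c'): new char, reset run to 1
  Position 4 ('a'): new char, reset run to 1
  Position 5 ('b'): new char, reset run to 1
  Position 6 ('b'): continues run of 'b', length=2
  Position 7 ('a'): new char, reset run to 1
Longest run: 'c' with length 2

2


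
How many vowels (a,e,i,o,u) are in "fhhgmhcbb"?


Input: fhhgmhcbb
Checking each character:
  'f' at position 0: consonant
  'h' at position 1: consonant
  'h' at position 2: consonant
  'g' at position 3: consonant
  'm' at position 4: consonant
  'h' at position 5: consonant
  'c' at position 6: consonant
  'b' at position 7: consonant
  'b' at position 8: consonant
Total vowels: 0

0


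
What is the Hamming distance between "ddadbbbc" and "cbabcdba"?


Comparing "ddadbbbc" and "cbabcdba" position by position:
  Position 0: 'd' vs 'c' => differ
  Position 1: 'd' vs 'b' => differ
  Position 2: 'a' vs 'a' => same
  Position 3: 'd' vs 'b' => differ
  Position 4: 'b' vs 'c' => differ
  Position 5: 'b' vs 'd' => differ
  Position 6: 'b' vs 'b' => same
  Position 7: 'c' vs 'a' => differ
Total differences (Hamming distance): 6

6


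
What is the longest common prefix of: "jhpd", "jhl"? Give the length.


Words: jhpd, jhl
  Position 0: all 'j' => match
  Position 1: all 'h' => match
  Position 2: ('p', 'l') => mismatch, stop
LCP = "jh" (length 2)

2


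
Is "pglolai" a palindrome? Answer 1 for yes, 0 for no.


Input: pglolai
Reversed: ialolgp
  Compare pos 0 ('p') with pos 6 ('i'): MISMATCH
  Compare pos 1 ('g') with pos 5 ('a'): MISMATCH
  Compare pos 2 ('l') with pos 4 ('l'): match
Result: not a palindrome

0


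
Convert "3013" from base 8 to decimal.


Input: "3013" in base 8
Positional expansion:
  Digit '3' (value 3) x 8^3 = 1536
  Digit '0' (value 0) x 8^2 = 0
  Digit '1' (value 1) x 8^1 = 8
  Digit '3' (value 3) x 8^0 = 3
Sum = 1547

1547


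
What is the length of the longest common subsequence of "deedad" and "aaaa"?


LCS of "deedad" and "aaaa"
DP table:
           a    a    a    a
      0    0    0    0    0
  d   0    0    0    0    0
  e   0    0    0    0    0
  e   0    0    0    0    0
  d   0    0    0    0    0
  a   0    1    1    1    1
  d   0    1    1    1    1
LCS length = dp[6][4] = 1

1


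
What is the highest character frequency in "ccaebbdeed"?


Input: ccaebbdeed
Character counts:
  'a': 1
  'b': 2
  'c': 2
  'd': 2
  'e': 3
Maximum frequency: 3

3


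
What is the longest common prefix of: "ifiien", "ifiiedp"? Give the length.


Words: ifiien, ifiiedp
  Position 0: all 'i' => match
  Position 1: all 'f' => match
  Position 2: all 'i' => match
  Position 3: all 'i' => match
  Position 4: all 'e' => match
  Position 5: ('n', 'd') => mismatch, stop
LCP = "ifiie" (length 5)

5


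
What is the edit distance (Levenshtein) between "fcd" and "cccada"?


Computing edit distance: "fcd" -> "cccada"
DP table:
           c    c    c    a    d    a
      0    1    2    3    4    5    6
  f   1    1    2    3    4    5    6
  c   2    1    1    2    3    4    5
  d   3    2    2    2    3    3    4
Edit distance = dp[3][6] = 4

4


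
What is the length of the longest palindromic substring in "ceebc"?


Input: "ceebc"
Checking substrings for palindromes:
  [1:3] "ee" (len 2) => palindrome
Longest palindromic substring: "ee" with length 2

2


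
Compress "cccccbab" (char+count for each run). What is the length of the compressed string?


Input: cccccbab
Runs:
  'c' x 5 => "c5"
  'b' x 1 => "b1"
  'a' x 1 => "a1"
  'b' x 1 => "b1"
Compressed: "c5b1a1b1"
Compressed length: 8

8


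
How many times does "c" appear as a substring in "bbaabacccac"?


Searching for "c" in "bbaabacccac"
Scanning each position:
  Position 0: "b" => no
  Position 1: "b" => no
  Position 2: "a" => no
  Position 3: "a" => no
  Position 4: "b" => no
  Position 5: "a" => no
  Position 6: "c" => MATCH
  Position 7: "c" => MATCH
  Position 8: "c" => MATCH
  Position 9: "a" => no
  Position 10: "c" => MATCH
Total occurrences: 4

4


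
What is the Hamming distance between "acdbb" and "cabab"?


Comparing "acdbb" and "cabab" position by position:
  Position 0: 'a' vs 'c' => differ
  Position 1: 'c' vs 'a' => differ
  Position 2: 'd' vs 'b' => differ
  Position 3: 'b' vs 'a' => differ
  Position 4: 'b' vs 'b' => same
Total differences (Hamming distance): 4

4


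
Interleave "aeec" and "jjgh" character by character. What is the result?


Interleaving "aeec" and "jjgh":
  Position 0: 'a' from first, 'j' from second => "aj"
  Position 1: 'e' from first, 'j' from second => "ej"
  Position 2: 'e' from first, 'g' from second => "eg"
  Position 3: 'c' from first, 'h' from second => "ch"
Result: ajejegch

ajejegch


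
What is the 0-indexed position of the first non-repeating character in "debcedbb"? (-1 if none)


Input: debcedbb
Character frequencies:
  'b': 3
  'c': 1
  'd': 2
  'e': 2
Scanning left to right for freq == 1:
  Position 0 ('d'): freq=2, skip
  Position 1 ('e'): freq=2, skip
  Position 2 ('b'): freq=3, skip
  Position 3 ('c'): unique! => answer = 3

3


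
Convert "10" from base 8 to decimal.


Input: "10" in base 8
Positional expansion:
  Digit '1' (value 1) x 8^1 = 8
  Digit '0' (value 0) x 8^0 = 0
Sum = 8

8


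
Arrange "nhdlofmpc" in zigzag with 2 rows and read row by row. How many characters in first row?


Zigzag "nhdlofmpc" into 2 rows:
Placing characters:
  'n' => row 0
  'h' => row 1
  'd' => row 0
  'l' => row 1
  'o' => row 0
  'f' => row 1
  'm' => row 0
  'p' => row 1
  'c' => row 0
Rows:
  Row 0: "ndomc"
  Row 1: "hlfp"
First row length: 5

5


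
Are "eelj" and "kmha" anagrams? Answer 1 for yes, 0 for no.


Strings: "eelj", "kmha"
Sorted first:  eejl
Sorted second: ahkm
Differ at position 0: 'e' vs 'a' => not anagrams

0


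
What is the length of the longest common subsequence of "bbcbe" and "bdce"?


LCS of "bbcbe" and "bdce"
DP table:
           b    d    c    e
      0    0    0    0    0
  b   0    1    1    1    1
  b   0    1    1    1    1
  c   0    1    1    2    2
  b   0    1    1    2    2
  e   0    1    1    2    3
LCS length = dp[5][4] = 3

3


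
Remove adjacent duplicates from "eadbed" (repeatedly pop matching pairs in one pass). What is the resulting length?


Input: eadbed
Stack-based adjacent duplicate removal:
  Read 'e': push. Stack: e
  Read 'a': push. Stack: ea
  Read 'd': push. Stack: ead
  Read 'b': push. Stack: eadb
  Read 'e': push. Stack: eadbe
  Read 'd': push. Stack: eadbed
Final stack: "eadbed" (length 6)

6


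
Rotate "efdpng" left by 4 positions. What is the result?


Input: "efdpng", rotate left by 4
First 4 characters: "efdp"
Remaining characters: "ng"
Concatenate remaining + first: "ng" + "efdp" = "ngefdp"

ngefdp


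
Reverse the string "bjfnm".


Input: bjfnm
Reading characters right to left:
  Position 4: 'm'
  Position 3: 'n'
  Position 2: 'f'
  Position 1: 'j'
  Position 0: 'b'
Reversed: mnfjb

mnfjb


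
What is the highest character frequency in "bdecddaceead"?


Input: bdecddaceead
Character counts:
  'a': 2
  'b': 1
  'c': 2
  'd': 4
  'e': 3
Maximum frequency: 4

4


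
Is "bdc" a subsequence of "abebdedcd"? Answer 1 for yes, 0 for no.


Check if "bdc" is a subsequence of "abebdedcd"
Greedy scan:
  Position 0 ('a'): no match needed
  Position 1 ('b'): matches sub[0] = 'b'
  Position 2 ('e'): no match needed
  Position 3 ('b'): no match needed
  Position 4 ('d'): matches sub[1] = 'd'
  Position 5 ('e'): no match needed
  Position 6 ('d'): no match needed
  Position 7 ('c'): matches sub[2] = 'c'
  Position 8 ('d'): no match needed
All 3 characters matched => is a subsequence

1


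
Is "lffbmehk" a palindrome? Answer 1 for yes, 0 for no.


Input: lffbmehk
Reversed: khembffl
  Compare pos 0 ('l') with pos 7 ('k'): MISMATCH
  Compare pos 1 ('f') with pos 6 ('h'): MISMATCH
  Compare pos 2 ('f') with pos 5 ('e'): MISMATCH
  Compare pos 3 ('b') with pos 4 ('m'): MISMATCH
Result: not a palindrome

0


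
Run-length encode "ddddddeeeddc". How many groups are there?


Input: ddddddeeeddc
Scanning for consecutive runs:
  Group 1: 'd' x 6 (positions 0-5)
  Group 2: 'e' x 3 (positions 6-8)
  Group 3: 'd' x 2 (positions 9-10)
  Group 4: 'c' x 1 (positions 11-11)
Total groups: 4

4


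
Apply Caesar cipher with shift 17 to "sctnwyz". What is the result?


Caesar cipher: shift "sctnwyz" by 17
  's' (pos 18) + 17 = pos 9 = 'j'
  'c' (pos 2) + 17 = pos 19 = 't'
  't' (pos 19) + 17 = pos 10 = 'k'
  'n' (pos 13) + 17 = pos 4 = 'e'
  'w' (pos 22) + 17 = pos 13 = 'n'
  'y' (pos 24) + 17 = pos 15 = 'p'
  'z' (pos 25) + 17 = pos 16 = 'q'
Result: jtkenpq

jtkenpq


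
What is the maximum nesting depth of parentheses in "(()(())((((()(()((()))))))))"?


Input: "(()(())((((()(()((()))))))))"
Tracking depth:
  Position 0 '(': depth becomes 1
  Position 1 '(': depth becomes 2
  Position 2 ')': depth becomes 1
  Position 3 '(': depth becomes 2
  Position 4 '(': depth becomes 3
  Position 5 ')': depth becomes 2
  Position 6 ')': depth becomes 1
  Position 7 '(': depth becomes 2
  Position 8 '(': depth becomes 3
  Position 9 '(': depth becomes 4
  Position 10 '(': depth becomes 5
  Position 11 '(': depth becomes 6
  Position 12 ')': depth becomes 5
  Position 13 '(': depth becomes 6
  Position 14 '(': depth becomes 7
  Position 15 ')': depth becomes 6
  Position 16 '(': depth becomes 7
  Position 17 '(': depth becomes 8
  Position 18 '(': depth becomes 9
  Position 19 ')': depth becomes 8
  Position 20 ')': depth becomes 7
  Position 21 ')': depth becomes 6
  Position 22 ')': depth becomes 5
  Position 23 ')': depth becomes 4
  Position 24 ')': depth becomes 3
  Position 25 ')': depth becomes 2
  Position 26 ')': depth becomes 1
  Position 27 ')': depth becomes 0
Maximum depth reached: 9

9
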